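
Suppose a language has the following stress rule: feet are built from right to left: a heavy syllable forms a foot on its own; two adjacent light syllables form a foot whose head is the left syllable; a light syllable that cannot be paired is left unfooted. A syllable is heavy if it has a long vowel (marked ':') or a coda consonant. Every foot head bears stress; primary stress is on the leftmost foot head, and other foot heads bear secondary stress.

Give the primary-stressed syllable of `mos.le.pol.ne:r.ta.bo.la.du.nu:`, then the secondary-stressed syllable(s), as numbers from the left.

Weights: 1 mos H, 2 le L, 3 pol H, 4 ne:r H, 5 ta L, 6 bo L, 7 la L, 8 du L, 9 nu: H.
Parse right to left (heavy = foot alone; LL = one foot; stranded L unfooted): (ˈmos) le (ˈpol) (ˈne:r) (ˈta.bo) (ˈla.du) (ˈnu:).
Foot heads: 1, 3, 4, 5, 7, 9.
Primary stress on the leftmost head = syllable 1.
Secondary stress on 3, 4, 5, 7, 9: ˈmos.le.ˌpol.ˌne:r.ˌta.bo.ˌla.du.ˌnu:.

primary 1, secondary 3, 4, 5, 7, 9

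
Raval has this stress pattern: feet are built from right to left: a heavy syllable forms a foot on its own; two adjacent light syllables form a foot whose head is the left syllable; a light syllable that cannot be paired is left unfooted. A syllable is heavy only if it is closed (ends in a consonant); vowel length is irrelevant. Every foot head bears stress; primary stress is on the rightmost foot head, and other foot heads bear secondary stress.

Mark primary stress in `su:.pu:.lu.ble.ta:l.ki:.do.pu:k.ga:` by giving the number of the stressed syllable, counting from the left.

8

Weights: 1 su: L, 2 pu: L, 3 lu L, 4 ble L, 5 ta:l H, 6 ki: L, 7 do L, 8 pu:k H, 9 ga: L.
Parse right to left (heavy = foot alone; LL = one foot; stranded L unfooted): (ˈsu:.pu:) (ˈlu.ble) (ˈta:l) (ˈki:.do) (ˈpu:k) ga:.
Foot heads: 1, 3, 5, 6, 8.
Primary stress on the rightmost head = syllable 8.
Primary stress: syllable 8 → su:.pu:.lu.ble.ta:l.ki:.do.ˈpu:k.ga:.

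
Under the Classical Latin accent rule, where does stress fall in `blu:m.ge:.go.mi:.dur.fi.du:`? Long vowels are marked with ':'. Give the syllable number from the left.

Classical Latin: stress the penult if heavy (long vowel or closed), else the antepenult.
Weights: 5 dur H, 6 fi L, 7 du: H.
The penult (syllable 6, fi) is light, so stress falls on the antepenult (syllable 5, dur).
Stress on syllable 5: blu:m.ge:.go.mi:.ˈdur.fi.du:.

5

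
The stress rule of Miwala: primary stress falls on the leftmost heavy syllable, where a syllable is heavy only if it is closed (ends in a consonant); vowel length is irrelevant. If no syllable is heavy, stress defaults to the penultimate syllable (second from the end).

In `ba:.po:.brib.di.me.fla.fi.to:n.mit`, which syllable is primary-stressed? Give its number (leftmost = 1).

Weights: 1 ba: L, 2 po: L, 3 brib H, 4 di L, 5 me L, 6 fla L, 7 fi L, 8 to:n H, 9 mit H.
Heavy syllables in the domain: 3, 8, 9. The leftmost is syllable 3 (brib).
Primary stress: syllable 3 → ba:.po:.ˈbrib.di.me.fla.fi.to:n.mit.

3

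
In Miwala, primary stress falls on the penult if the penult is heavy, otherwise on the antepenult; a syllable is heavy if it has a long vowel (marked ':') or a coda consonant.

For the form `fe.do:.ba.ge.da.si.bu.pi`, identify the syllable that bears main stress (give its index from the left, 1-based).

Weights: 6 si L, 7 bu L, 8 pi L.
The penult (syllable 7, bu) is light, so stress falls on the antepenult (syllable 6, si).
Primary stress: syllable 6 → fe.do:.ba.ge.da.ˈsi.bu.pi.

6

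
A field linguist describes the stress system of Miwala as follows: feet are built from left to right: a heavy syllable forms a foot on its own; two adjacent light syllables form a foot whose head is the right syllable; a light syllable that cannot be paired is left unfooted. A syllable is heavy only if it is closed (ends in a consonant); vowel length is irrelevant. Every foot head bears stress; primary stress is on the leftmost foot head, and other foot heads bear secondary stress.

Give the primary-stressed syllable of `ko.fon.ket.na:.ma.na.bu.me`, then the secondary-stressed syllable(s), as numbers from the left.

primary 2, secondary 3, 5, 7

Weights: 1 ko L, 2 fon H, 3 ket H, 4 na: L, 5 ma L, 6 na L, 7 bu L, 8 me L.
Parse left to right (heavy = foot alone; LL = one foot; stranded L unfooted): ko (ˈfon) (ˈket) (na:.ˈma) (na.ˈbu) me.
Foot heads: 2, 3, 5, 7.
Primary stress on the leftmost head = syllable 2.
Secondary stress on 3, 5, 7: ko.ˈfon.ˌket.na:.ˌma.na.ˌbu.me.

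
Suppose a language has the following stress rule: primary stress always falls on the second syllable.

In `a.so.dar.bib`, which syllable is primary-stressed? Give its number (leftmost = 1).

The word has 4 syllables; the second syllable is syllable 2 (so).
Primary stress: syllable 2 → a.ˈso.dar.bib.

2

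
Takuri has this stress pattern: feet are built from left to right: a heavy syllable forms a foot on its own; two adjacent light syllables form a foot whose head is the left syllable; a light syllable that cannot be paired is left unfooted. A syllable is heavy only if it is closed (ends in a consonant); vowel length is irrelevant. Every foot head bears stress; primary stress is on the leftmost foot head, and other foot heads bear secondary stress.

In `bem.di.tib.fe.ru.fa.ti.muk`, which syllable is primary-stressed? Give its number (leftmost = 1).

Weights: 1 bem H, 2 di L, 3 tib H, 4 fe L, 5 ru L, 6 fa L, 7 ti L, 8 muk H.
Parse left to right (heavy = foot alone; LL = one foot; stranded L unfooted): (ˈbem) di (ˈtib) (ˈfe.ru) (ˈfa.ti) (ˈmuk).
Foot heads: 1, 3, 4, 6, 8.
Primary stress on the leftmost head = syllable 1.
Primary stress: syllable 1 → ˈbem.di.tib.fe.ru.fa.ti.muk.

1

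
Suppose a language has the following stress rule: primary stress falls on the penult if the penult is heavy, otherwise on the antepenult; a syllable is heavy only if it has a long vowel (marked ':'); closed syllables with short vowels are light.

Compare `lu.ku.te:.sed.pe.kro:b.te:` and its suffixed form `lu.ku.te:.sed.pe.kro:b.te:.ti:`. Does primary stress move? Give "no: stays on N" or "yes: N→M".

yes: 6→7

Base `lu.ku.te:.sed.pe.kro:b.te:` (7 syllables):
  Weights: 5 pe L, 6 kro:b H, 7 te: H.
  The penult (syllable 6, kro:b) is heavy, so it takes stress.
  → primary stress on syllable 6.
Suffixed `lu.ku.te:.sed.pe.kro:b.te:.ti:` (8 syllables):
  Weights: 6 kro:b H, 7 te: H, 8 ti: H.
  The penult (syllable 7, te:) is heavy, so it takes stress.
  → primary stress on syllable 7.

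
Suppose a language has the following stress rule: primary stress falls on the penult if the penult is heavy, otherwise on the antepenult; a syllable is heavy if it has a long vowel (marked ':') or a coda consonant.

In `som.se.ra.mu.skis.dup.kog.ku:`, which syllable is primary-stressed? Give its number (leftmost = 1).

Weights: 6 dup H, 7 kog H, 8 ku: H.
The penult (syllable 7, kog) is heavy, so it takes stress.
Primary stress: syllable 7 → som.se.ra.mu.skis.dup.ˈkog.ku:.

7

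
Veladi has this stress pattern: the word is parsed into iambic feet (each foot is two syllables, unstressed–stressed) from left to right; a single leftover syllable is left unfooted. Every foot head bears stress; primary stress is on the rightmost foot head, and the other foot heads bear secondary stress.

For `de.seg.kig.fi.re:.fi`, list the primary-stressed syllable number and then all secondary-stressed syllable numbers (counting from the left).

primary 6, secondary 2, 4

Parse left to right into iambic (σˈσ) feet: (de.ˈseg) (kig.ˈfi) (re:.ˈfi).
Foot heads (stressed positions): 2, 4, 6.
End Rule Rightmost: primary stress on the rightmost head = syllable 6.
Secondary stress on 2, 4: de.ˌseg.kig.ˌfi.re:.ˈfi.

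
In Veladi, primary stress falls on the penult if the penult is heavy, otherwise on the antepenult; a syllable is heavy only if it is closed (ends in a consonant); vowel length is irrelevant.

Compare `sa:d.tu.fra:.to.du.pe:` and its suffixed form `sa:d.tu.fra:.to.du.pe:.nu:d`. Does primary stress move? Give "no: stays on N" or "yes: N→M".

yes: 4→5

Base `sa:d.tu.fra:.to.du.pe:` (6 syllables):
  Weights: 4 to L, 5 du L, 6 pe: L.
  The penult (syllable 5, du) is light, so stress falls on the antepenult (syllable 4, to).
  → primary stress on syllable 4.
Suffixed `sa:d.tu.fra:.to.du.pe:.nu:d` (7 syllables):
  Weights: 5 du L, 6 pe: L, 7 nu:d H.
  The penult (syllable 6, pe:) is light, so stress falls on the antepenult (syllable 5, du).
  → primary stress on syllable 5.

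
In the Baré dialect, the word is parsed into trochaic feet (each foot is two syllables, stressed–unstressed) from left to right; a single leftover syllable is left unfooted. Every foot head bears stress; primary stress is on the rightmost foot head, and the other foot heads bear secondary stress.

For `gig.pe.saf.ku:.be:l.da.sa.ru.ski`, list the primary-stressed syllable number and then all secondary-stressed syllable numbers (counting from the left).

Parse left to right into trochaic (ˈσσ) feet: (ˈgig.pe) (ˈsaf.ku:) (ˈbe:l.da) (ˈsa.ru) ski. Syllable 9 is left unfooted.
Foot heads (stressed positions): 1, 3, 5, 7.
End Rule Rightmost: primary stress on the rightmost head = syllable 7.
Secondary stress on 1, 3, 5: ˌgig.pe.ˌsaf.ku:.ˌbe:l.da.ˈsa.ru.ski.

primary 7, secondary 1, 3, 5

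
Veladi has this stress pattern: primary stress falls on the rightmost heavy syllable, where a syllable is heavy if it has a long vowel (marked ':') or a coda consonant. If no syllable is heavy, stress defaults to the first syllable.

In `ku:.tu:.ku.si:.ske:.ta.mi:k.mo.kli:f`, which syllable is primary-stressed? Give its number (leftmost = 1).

Weights: 1 ku: H, 2 tu: H, 3 ku L, 4 si: H, 5 ske: H, 6 ta L, 7 mi:k H, 8 mo L, 9 kli:f H.
Heavy syllables in the domain: 1, 2, 4, 5, 7, 9. The rightmost is syllable 9 (kli:f).
Primary stress: syllable 9 → ku:.tu:.ku.si:.ske:.ta.mi:k.mo.ˈkli:f.

9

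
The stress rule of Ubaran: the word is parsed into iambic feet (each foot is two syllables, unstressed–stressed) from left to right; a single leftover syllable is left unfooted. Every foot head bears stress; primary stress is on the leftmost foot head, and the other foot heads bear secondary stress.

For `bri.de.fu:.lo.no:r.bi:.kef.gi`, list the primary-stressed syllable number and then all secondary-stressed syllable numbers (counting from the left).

primary 2, secondary 4, 6, 8

Parse left to right into iambic (σˈσ) feet: (bri.ˈde) (fu:.ˈlo) (no:r.ˈbi:) (kef.ˈgi).
Foot heads (stressed positions): 2, 4, 6, 8.
End Rule Leftmost: primary stress on the leftmost head = syllable 2.
Secondary stress on 4, 6, 8: bri.ˈde.fu:.ˌlo.no:r.ˌbi:.kef.ˌgi.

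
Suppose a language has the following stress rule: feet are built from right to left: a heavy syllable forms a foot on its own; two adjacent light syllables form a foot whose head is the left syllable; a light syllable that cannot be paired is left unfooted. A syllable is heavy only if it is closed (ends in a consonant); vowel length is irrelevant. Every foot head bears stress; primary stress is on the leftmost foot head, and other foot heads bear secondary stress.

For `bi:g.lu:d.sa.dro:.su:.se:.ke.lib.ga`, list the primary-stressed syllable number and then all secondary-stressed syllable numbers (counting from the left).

Weights: 1 bi:g H, 2 lu:d H, 3 sa L, 4 dro: L, 5 su: L, 6 se: L, 7 ke L, 8 lib H, 9 ga L.
Parse right to left (heavy = foot alone; LL = one foot; stranded L unfooted): (ˈbi:g) (ˈlu:d) sa (ˈdro:.su:) (ˈse:.ke) (ˈlib) ga.
Foot heads: 1, 2, 4, 6, 8.
Primary stress on the leftmost head = syllable 1.
Secondary stress on 2, 4, 6, 8: ˈbi:g.ˌlu:d.sa.ˌdro:.su:.ˌse:.ke.ˌlib.ga.

primary 1, secondary 2, 4, 6, 8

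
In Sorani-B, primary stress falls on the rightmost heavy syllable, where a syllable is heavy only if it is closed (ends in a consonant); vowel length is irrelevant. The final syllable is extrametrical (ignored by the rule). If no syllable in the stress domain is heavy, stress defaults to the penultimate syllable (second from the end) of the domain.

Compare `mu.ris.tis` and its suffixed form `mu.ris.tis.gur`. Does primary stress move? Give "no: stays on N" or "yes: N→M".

Base `mu.ris.tis` (3 syllables):
  The final syllable (3, tis) is extrametrical; the stress domain is syllables 1–2.
  Weights: 1 mu L, 2 ris H.
  Heavy syllables in the domain: 2. The rightmost is syllable 2 (ris).
  → primary stress on syllable 2.
Suffixed `mu.ris.tis.gur` (4 syllables):
  The final syllable (4, gur) is extrametrical; the stress domain is syllables 1–3.
  Weights: 1 mu L, 2 ris H, 3 tis H.
  Heavy syllables in the domain: 2, 3. The rightmost is syllable 3 (tis).
  → primary stress on syllable 3.

yes: 2→3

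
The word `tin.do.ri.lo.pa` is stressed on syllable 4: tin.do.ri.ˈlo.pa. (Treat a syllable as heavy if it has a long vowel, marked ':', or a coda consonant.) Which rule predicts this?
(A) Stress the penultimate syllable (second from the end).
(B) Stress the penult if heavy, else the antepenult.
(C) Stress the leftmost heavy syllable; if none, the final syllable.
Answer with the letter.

Rule A → syllable 4 ✓.
Rule B → syllable 3 (observed: 4).
Rule C → syllable 1 (observed: 4).

A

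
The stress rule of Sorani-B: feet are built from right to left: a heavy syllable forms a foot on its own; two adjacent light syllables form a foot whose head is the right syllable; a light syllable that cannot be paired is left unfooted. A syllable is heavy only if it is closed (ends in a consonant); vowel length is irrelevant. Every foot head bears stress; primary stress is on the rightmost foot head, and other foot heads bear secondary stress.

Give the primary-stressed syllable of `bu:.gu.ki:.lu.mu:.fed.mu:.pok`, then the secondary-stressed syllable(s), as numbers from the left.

primary 8, secondary 3, 5, 6

Weights: 1 bu: L, 2 gu L, 3 ki: L, 4 lu L, 5 mu: L, 6 fed H, 7 mu: L, 8 pok H.
Parse right to left (heavy = foot alone; LL = one foot; stranded L unfooted): bu: (gu.ˈki:) (lu.ˈmu:) (ˈfed) mu: (ˈpok).
Foot heads: 3, 5, 6, 8.
Primary stress on the rightmost head = syllable 8.
Secondary stress on 3, 5, 6: bu:.gu.ˌki:.lu.ˌmu:.ˌfed.mu:.ˈpok.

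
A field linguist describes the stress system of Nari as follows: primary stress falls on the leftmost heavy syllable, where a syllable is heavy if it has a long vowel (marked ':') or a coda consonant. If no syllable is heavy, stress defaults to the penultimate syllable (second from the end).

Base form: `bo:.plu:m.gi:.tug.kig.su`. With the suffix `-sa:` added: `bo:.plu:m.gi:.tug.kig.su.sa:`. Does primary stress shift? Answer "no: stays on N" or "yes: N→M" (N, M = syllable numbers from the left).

no: stays on 1

Base `bo:.plu:m.gi:.tug.kig.su` (6 syllables):
  Weights: 1 bo: H, 2 plu:m H, 3 gi: H, 4 tug H, 5 kig H, 6 su L.
  Heavy syllables in the domain: 1, 2, 3, 4, 5. The leftmost is syllable 1 (bo:).
  → primary stress on syllable 1.
Suffixed `bo:.plu:m.gi:.tug.kig.su.sa:` (7 syllables):
  Weights: 1 bo: H, 2 plu:m H, 3 gi: H, 4 tug H, 5 kig H, 6 su L, 7 sa: H.
  Heavy syllables in the domain: 1, 2, 3, 4, 5, 7. The leftmost is syllable 1 (bo:).
  → primary stress on syllable 1.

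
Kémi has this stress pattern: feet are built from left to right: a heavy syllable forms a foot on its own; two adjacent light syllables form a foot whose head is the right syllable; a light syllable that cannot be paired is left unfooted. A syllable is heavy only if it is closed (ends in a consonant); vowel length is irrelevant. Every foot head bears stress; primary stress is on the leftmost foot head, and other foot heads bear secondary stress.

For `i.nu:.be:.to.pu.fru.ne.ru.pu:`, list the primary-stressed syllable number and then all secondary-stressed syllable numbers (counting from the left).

Weights: 1 i L, 2 nu: L, 3 be: L, 4 to L, 5 pu L, 6 fru L, 7 ne L, 8 ru L, 9 pu: L.
Parse left to right (heavy = foot alone; LL = one foot; stranded L unfooted): (i.ˈnu:) (be:.ˈto) (pu.ˈfru) (ne.ˈru) pu:.
Foot heads: 2, 4, 6, 8.
Primary stress on the leftmost head = syllable 2.
Secondary stress on 4, 6, 8: i.ˈnu:.be:.ˌto.pu.ˌfru.ne.ˌru.pu:.

primary 2, secondary 4, 6, 8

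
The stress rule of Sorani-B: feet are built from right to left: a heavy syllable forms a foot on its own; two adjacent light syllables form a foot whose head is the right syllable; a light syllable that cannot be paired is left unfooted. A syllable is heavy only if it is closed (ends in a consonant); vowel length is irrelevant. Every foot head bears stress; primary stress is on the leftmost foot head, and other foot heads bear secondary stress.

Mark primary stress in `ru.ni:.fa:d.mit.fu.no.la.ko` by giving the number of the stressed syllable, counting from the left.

Weights: 1 ru L, 2 ni: L, 3 fa:d H, 4 mit H, 5 fu L, 6 no L, 7 la L, 8 ko L.
Parse right to left (heavy = foot alone; LL = one foot; stranded L unfooted): (ru.ˈni:) (ˈfa:d) (ˈmit) (fu.ˈno) (la.ˈko).
Foot heads: 2, 3, 4, 6, 8.
Primary stress on the leftmost head = syllable 2.
Primary stress: syllable 2 → ru.ˈni:.fa:d.mit.fu.no.la.ko.

2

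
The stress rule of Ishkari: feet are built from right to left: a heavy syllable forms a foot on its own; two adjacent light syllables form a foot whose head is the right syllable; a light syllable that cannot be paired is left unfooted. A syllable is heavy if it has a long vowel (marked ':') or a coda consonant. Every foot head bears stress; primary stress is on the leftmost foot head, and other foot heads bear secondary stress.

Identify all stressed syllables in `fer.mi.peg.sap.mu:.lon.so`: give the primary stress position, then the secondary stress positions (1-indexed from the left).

primary 1, secondary 3, 4, 5, 6

Weights: 1 fer H, 2 mi L, 3 peg H, 4 sap H, 5 mu: H, 6 lon H, 7 so L.
Parse right to left (heavy = foot alone; LL = one foot; stranded L unfooted): (ˈfer) mi (ˈpeg) (ˈsap) (ˈmu:) (ˈlon) so.
Foot heads: 1, 3, 4, 5, 6.
Primary stress on the leftmost head = syllable 1.
Secondary stress on 3, 4, 5, 6: ˈfer.mi.ˌpeg.ˌsap.ˌmu:.ˌlon.so.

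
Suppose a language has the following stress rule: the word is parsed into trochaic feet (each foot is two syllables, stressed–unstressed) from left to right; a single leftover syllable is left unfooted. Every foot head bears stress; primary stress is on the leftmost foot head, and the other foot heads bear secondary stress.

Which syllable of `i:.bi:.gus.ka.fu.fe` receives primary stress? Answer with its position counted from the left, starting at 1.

1

Parse left to right into trochaic (ˈσσ) feet: (ˈi:.bi:) (ˈgus.ka) (ˈfu.fe).
Foot heads (stressed positions): 1, 3, 5.
End Rule Leftmost: primary stress on the leftmost head = syllable 1.
Primary stress: syllable 1 → ˈi:.bi:.gus.ka.fu.fe.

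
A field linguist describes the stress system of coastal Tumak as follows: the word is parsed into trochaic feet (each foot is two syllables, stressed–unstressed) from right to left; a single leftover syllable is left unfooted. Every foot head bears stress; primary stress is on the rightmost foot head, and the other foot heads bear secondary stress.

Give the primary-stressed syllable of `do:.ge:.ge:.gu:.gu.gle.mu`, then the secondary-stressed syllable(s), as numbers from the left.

Parse right to left into trochaic (ˈσσ) feet: do: (ˈge:.ge:) (ˈgu:.gu) (ˈgle.mu). Syllable 1 is left unfooted.
Foot heads (stressed positions): 2, 4, 6.
End Rule Rightmost: primary stress on the rightmost head = syllable 6.
Secondary stress on 2, 4: do:.ˌge:.ge:.ˌgu:.gu.ˈgle.mu.

primary 6, secondary 2, 4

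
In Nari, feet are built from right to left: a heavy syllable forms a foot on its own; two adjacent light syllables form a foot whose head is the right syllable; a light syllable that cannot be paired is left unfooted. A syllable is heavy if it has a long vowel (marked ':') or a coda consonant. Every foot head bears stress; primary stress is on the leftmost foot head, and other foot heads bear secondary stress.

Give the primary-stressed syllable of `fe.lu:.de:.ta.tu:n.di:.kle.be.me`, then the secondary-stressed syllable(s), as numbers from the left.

Weights: 1 fe L, 2 lu: H, 3 de: H, 4 ta L, 5 tu:n H, 6 di: H, 7 kle L, 8 be L, 9 me L.
Parse right to left (heavy = foot alone; LL = one foot; stranded L unfooted): fe (ˈlu:) (ˈde:) ta (ˈtu:n) (ˈdi:) kle (be.ˈme).
Foot heads: 2, 3, 5, 6, 9.
Primary stress on the leftmost head = syllable 2.
Secondary stress on 3, 5, 6, 9: fe.ˈlu:.ˌde:.ta.ˌtu:n.ˌdi:.kle.be.ˌme.

primary 2, secondary 3, 5, 6, 9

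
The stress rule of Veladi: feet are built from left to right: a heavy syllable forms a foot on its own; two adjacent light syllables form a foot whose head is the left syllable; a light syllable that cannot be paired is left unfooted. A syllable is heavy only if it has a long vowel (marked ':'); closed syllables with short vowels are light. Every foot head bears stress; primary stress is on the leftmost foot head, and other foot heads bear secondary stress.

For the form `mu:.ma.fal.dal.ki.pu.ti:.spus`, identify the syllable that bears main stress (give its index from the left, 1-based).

Weights: 1 mu: H, 2 ma L, 3 fal L, 4 dal L, 5 ki L, 6 pu L, 7 ti: H, 8 spus L.
Parse left to right (heavy = foot alone; LL = one foot; stranded L unfooted): (ˈmu:) (ˈma.fal) (ˈdal.ki) pu (ˈti:) spus.
Foot heads: 1, 2, 4, 7.
Primary stress on the leftmost head = syllable 1.
Primary stress: syllable 1 → ˈmu:.ma.fal.dal.ki.pu.ti:.spus.

1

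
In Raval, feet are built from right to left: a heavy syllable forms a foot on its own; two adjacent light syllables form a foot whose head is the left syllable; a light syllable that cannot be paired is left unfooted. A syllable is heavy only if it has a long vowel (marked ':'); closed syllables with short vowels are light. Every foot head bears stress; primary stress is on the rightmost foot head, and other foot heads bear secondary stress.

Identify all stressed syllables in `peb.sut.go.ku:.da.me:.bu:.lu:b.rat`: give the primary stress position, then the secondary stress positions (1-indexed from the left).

Weights: 1 peb L, 2 sut L, 3 go L, 4 ku: H, 5 da L, 6 me: H, 7 bu: H, 8 lu:b H, 9 rat L.
Parse right to left (heavy = foot alone; LL = one foot; stranded L unfooted): peb (ˈsut.go) (ˈku:) da (ˈme:) (ˈbu:) (ˈlu:b) rat.
Foot heads: 2, 4, 6, 7, 8.
Primary stress on the rightmost head = syllable 8.
Secondary stress on 2, 4, 6, 7: peb.ˌsut.go.ˌku:.da.ˌme:.ˌbu:.ˈlu:b.rat.

primary 8, secondary 2, 4, 6, 7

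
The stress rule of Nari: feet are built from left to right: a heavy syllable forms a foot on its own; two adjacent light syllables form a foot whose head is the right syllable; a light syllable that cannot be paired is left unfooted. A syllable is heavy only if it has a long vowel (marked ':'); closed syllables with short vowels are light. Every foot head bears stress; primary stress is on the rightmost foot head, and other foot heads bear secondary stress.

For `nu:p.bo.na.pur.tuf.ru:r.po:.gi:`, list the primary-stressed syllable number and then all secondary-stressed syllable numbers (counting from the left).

Weights: 1 nu:p H, 2 bo L, 3 na L, 4 pur L, 5 tuf L, 6 ru:r H, 7 po: H, 8 gi: H.
Parse left to right (heavy = foot alone; LL = one foot; stranded L unfooted): (ˈnu:p) (bo.ˈna) (pur.ˈtuf) (ˈru:r) (ˈpo:) (ˈgi:).
Foot heads: 1, 3, 5, 6, 7, 8.
Primary stress on the rightmost head = syllable 8.
Secondary stress on 1, 3, 5, 6, 7: ˌnu:p.bo.ˌna.pur.ˌtuf.ˌru:r.ˌpo:.ˈgi:.

primary 8, secondary 1, 3, 5, 6, 7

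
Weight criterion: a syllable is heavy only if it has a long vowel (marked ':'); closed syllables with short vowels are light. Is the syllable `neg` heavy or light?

`neg`: short vowel, closed (coda /g/). Short vowel → light.

light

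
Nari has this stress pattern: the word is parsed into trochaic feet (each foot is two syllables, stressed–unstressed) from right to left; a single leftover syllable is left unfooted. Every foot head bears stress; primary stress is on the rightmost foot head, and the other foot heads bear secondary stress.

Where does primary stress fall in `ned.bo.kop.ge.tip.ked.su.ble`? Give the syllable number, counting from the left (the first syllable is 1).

Parse right to left into trochaic (ˈσσ) feet: (ˈned.bo) (ˈkop.ge) (ˈtip.ked) (ˈsu.ble).
Foot heads (stressed positions): 1, 3, 5, 7.
End Rule Rightmost: primary stress on the rightmost head = syllable 7.
Primary stress: syllable 7 → ned.bo.kop.ge.tip.ked.ˈsu.ble.

7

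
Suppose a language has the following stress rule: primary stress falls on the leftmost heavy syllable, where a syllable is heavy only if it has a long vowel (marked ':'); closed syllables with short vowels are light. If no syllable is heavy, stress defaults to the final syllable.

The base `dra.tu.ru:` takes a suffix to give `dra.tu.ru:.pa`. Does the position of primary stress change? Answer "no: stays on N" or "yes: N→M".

no: stays on 3

Base `dra.tu.ru:` (3 syllables):
  Weights: 1 dra L, 2 tu L, 3 ru: H.
  Heavy syllables in the domain: 3. The leftmost is syllable 3 (ru:).
  → primary stress on syllable 3.
Suffixed `dra.tu.ru:.pa` (4 syllables):
  Weights: 1 dra L, 2 tu L, 3 ru: H, 4 pa L.
  Heavy syllables in the domain: 3. The leftmost is syllable 3 (ru:).
  → primary stress on syllable 3.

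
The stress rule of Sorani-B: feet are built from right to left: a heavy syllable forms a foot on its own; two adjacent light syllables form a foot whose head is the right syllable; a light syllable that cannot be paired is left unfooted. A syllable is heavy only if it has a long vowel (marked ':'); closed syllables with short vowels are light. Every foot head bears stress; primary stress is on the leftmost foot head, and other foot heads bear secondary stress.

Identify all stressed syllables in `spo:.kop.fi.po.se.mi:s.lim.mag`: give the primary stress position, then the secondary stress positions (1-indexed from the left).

Weights: 1 spo: H, 2 kop L, 3 fi L, 4 po L, 5 se L, 6 mi:s H, 7 lim L, 8 mag L.
Parse right to left (heavy = foot alone; LL = one foot; stranded L unfooted): (ˈspo:) (kop.ˈfi) (po.ˈse) (ˈmi:s) (lim.ˈmag).
Foot heads: 1, 3, 5, 6, 8.
Primary stress on the leftmost head = syllable 1.
Secondary stress on 3, 5, 6, 8: ˈspo:.kop.ˌfi.po.ˌse.ˌmi:s.lim.ˌmag.

primary 1, secondary 3, 5, 6, 8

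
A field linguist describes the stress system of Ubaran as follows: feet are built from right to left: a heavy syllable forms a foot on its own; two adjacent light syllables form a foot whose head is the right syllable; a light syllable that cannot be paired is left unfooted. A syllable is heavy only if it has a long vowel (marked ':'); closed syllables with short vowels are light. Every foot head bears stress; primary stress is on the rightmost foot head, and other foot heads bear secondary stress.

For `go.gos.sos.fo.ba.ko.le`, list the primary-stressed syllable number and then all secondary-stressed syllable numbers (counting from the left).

primary 7, secondary 3, 5

Weights: 1 go L, 2 gos L, 3 sos L, 4 fo L, 5 ba L, 6 ko L, 7 le L.
Parse right to left (heavy = foot alone; LL = one foot; stranded L unfooted): go (gos.ˈsos) (fo.ˈba) (ko.ˈle).
Foot heads: 3, 5, 7.
Primary stress on the rightmost head = syllable 7.
Secondary stress on 3, 5: go.gos.ˌsos.fo.ˌba.ko.ˈle.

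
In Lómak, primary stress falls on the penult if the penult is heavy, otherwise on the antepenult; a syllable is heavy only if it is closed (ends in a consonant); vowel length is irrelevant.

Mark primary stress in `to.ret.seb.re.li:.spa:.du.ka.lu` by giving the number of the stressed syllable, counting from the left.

7

Weights: 7 du L, 8 ka L, 9 lu L.
The penult (syllable 8, ka) is light, so stress falls on the antepenult (syllable 7, du).
Primary stress: syllable 7 → to.ret.seb.re.li:.spa:.ˈdu.ka.lu.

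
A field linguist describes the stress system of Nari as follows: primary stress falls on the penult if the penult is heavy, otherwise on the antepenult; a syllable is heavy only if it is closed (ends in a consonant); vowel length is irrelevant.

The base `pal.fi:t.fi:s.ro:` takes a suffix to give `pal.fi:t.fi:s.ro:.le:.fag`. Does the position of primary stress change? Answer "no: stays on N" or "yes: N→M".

Base `pal.fi:t.fi:s.ro:` (4 syllables):
  Weights: 2 fi:t H, 3 fi:s H, 4 ro: L.
  The penult (syllable 3, fi:s) is heavy, so it takes stress.
  → primary stress on syllable 3.
Suffixed `pal.fi:t.fi:s.ro:.le:.fag` (6 syllables):
  Weights: 4 ro: L, 5 le: L, 6 fag H.
  The penult (syllable 5, le:) is light, so stress falls on the antepenult (syllable 4, ro:).
  → primary stress on syllable 4.

yes: 3→4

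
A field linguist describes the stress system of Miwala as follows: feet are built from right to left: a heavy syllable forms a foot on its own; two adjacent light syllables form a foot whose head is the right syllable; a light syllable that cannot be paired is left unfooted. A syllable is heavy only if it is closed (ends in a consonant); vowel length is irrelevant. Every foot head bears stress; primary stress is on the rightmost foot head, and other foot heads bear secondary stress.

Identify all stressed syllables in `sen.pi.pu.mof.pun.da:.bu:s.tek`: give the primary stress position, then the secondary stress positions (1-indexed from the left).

primary 8, secondary 1, 3, 4, 5, 7

Weights: 1 sen H, 2 pi L, 3 pu L, 4 mof H, 5 pun H, 6 da: L, 7 bu:s H, 8 tek H.
Parse right to left (heavy = foot alone; LL = one foot; stranded L unfooted): (ˈsen) (pi.ˈpu) (ˈmof) (ˈpun) da: (ˈbu:s) (ˈtek).
Foot heads: 1, 3, 4, 5, 7, 8.
Primary stress on the rightmost head = syllable 8.
Secondary stress on 1, 3, 4, 5, 7: ˌsen.pi.ˌpu.ˌmof.ˌpun.da:.ˌbu:s.ˈtek.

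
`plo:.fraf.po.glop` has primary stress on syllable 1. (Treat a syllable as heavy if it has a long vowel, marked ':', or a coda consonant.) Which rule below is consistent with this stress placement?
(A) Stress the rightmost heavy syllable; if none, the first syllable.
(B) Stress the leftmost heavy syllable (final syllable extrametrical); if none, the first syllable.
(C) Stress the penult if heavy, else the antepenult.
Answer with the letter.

B

Rule A → syllable 4 (observed: 1).
Rule B → syllable 1 ✓.
Rule C → syllable 2 (observed: 1).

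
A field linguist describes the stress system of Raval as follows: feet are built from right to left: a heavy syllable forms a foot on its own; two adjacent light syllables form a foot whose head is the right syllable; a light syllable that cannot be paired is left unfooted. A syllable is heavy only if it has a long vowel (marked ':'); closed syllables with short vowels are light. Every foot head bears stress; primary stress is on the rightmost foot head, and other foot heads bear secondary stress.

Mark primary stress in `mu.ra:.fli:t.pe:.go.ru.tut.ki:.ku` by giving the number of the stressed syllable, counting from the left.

Weights: 1 mu L, 2 ra: H, 3 fli:t H, 4 pe: H, 5 go L, 6 ru L, 7 tut L, 8 ki: H, 9 ku L.
Parse right to left (heavy = foot alone; LL = one foot; stranded L unfooted): mu (ˈra:) (ˈfli:t) (ˈpe:) go (ru.ˈtut) (ˈki:) ku.
Foot heads: 2, 3, 4, 7, 8.
Primary stress on the rightmost head = syllable 8.
Primary stress: syllable 8 → mu.ra:.fli:t.pe:.go.ru.tut.ˈki:.ku.

8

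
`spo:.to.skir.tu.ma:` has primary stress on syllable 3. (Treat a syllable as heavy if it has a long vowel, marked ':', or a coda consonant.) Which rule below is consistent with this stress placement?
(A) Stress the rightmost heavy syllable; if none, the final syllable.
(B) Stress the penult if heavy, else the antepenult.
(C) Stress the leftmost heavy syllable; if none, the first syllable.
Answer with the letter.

B

Rule A → syllable 5 (observed: 3).
Rule B → syllable 3 ✓.
Rule C → syllable 1 (observed: 3).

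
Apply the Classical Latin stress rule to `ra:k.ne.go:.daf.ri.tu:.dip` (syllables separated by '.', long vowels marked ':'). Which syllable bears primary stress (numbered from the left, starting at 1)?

6

Classical Latin: stress the penult if heavy (long vowel or closed), else the antepenult.
Weights: 5 ri L, 6 tu: H, 7 dip H.
The penult (syllable 6, tu:) is heavy, so it takes stress.
Stress on syllable 6: ra:k.ne.go:.daf.ri.ˈtu:.dip.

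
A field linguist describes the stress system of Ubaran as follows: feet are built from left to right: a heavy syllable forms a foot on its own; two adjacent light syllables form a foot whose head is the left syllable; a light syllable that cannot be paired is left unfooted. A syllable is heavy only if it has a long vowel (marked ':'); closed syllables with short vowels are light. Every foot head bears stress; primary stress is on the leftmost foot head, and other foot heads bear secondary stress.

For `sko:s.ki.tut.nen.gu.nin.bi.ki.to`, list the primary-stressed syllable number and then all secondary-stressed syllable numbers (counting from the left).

primary 1, secondary 2, 4, 6, 8

Weights: 1 sko:s H, 2 ki L, 3 tut L, 4 nen L, 5 gu L, 6 nin L, 7 bi L, 8 ki L, 9 to L.
Parse left to right (heavy = foot alone; LL = one foot; stranded L unfooted): (ˈsko:s) (ˈki.tut) (ˈnen.gu) (ˈnin.bi) (ˈki.to).
Foot heads: 1, 2, 4, 6, 8.
Primary stress on the leftmost head = syllable 1.
Secondary stress on 2, 4, 6, 8: ˈsko:s.ˌki.tut.ˌnen.gu.ˌnin.bi.ˌki.to.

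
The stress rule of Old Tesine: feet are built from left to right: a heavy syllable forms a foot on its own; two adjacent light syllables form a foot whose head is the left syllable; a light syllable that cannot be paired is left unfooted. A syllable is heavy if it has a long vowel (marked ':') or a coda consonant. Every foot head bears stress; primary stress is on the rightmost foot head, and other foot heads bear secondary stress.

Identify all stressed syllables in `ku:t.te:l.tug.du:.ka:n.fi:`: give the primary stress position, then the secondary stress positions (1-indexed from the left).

primary 6, secondary 1, 2, 3, 4, 5

Weights: 1 ku:t H, 2 te:l H, 3 tug H, 4 du: H, 5 ka:n H, 6 fi: H.
Parse left to right (heavy = foot alone; LL = one foot; stranded L unfooted): (ˈku:t) (ˈte:l) (ˈtug) (ˈdu:) (ˈka:n) (ˈfi:).
Foot heads: 1, 2, 3, 4, 5, 6.
Primary stress on the rightmost head = syllable 6.
Secondary stress on 1, 2, 3, 4, 5: ˌku:t.ˌte:l.ˌtug.ˌdu:.ˌka:n.ˈfi:.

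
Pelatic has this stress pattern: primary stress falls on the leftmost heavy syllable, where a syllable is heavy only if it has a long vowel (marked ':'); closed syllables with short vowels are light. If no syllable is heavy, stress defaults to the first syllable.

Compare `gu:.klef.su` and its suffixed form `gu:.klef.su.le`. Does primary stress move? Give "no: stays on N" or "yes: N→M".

no: stays on 1

Base `gu:.klef.su` (3 syllables):
  Weights: 1 gu: H, 2 klef L, 3 su L.
  Heavy syllables in the domain: 1. The leftmost is syllable 1 (gu:).
  → primary stress on syllable 1.
Suffixed `gu:.klef.su.le` (4 syllables):
  Weights: 1 gu: H, 2 klef L, 3 su L, 4 le L.
  Heavy syllables in the domain: 1. The leftmost is syllable 1 (gu:).
  → primary stress on syllable 1.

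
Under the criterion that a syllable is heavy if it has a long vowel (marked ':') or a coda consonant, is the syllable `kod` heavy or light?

`kod`: short vowel, closed (coda /d/). Closed → heavy.

heavy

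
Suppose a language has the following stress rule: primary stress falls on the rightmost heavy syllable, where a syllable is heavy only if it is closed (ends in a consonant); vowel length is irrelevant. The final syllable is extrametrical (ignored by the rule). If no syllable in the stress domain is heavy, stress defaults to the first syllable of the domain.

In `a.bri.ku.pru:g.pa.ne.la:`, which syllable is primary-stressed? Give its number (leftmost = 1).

4

The final syllable (7, la:) is extrametrical; the stress domain is syllables 1–6.
Weights: 1 a L, 2 bri L, 3 ku L, 4 pru:g H, 5 pa L, 6 ne L.
Heavy syllables in the domain: 4. The rightmost is syllable 4 (pru:g).
Primary stress: syllable 4 → a.bri.ku.ˈpru:g.pa.ne.la:.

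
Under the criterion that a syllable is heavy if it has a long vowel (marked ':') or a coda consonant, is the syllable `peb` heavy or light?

`peb`: short vowel, closed (coda /b/). Closed → heavy.

heavy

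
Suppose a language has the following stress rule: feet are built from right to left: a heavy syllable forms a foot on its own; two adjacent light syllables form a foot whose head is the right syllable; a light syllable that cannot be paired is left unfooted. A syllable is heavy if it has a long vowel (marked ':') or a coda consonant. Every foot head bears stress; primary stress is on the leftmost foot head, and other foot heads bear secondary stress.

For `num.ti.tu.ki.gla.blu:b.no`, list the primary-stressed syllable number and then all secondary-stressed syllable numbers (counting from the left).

Weights: 1 num H, 2 ti L, 3 tu L, 4 ki L, 5 gla L, 6 blu:b H, 7 no L.
Parse right to left (heavy = foot alone; LL = one foot; stranded L unfooted): (ˈnum) (ti.ˈtu) (ki.ˈgla) (ˈblu:b) no.
Foot heads: 1, 3, 5, 6.
Primary stress on the leftmost head = syllable 1.
Secondary stress on 3, 5, 6: ˈnum.ti.ˌtu.ki.ˌgla.ˌblu:b.no.

primary 1, secondary 3, 5, 6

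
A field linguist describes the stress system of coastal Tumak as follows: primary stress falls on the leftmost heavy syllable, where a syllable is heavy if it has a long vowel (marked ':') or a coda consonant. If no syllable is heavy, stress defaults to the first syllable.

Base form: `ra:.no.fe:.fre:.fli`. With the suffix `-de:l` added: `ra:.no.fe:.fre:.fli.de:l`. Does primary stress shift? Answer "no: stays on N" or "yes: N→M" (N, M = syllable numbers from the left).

no: stays on 1

Base `ra:.no.fe:.fre:.fli` (5 syllables):
  Weights: 1 ra: H, 2 no L, 3 fe: H, 4 fre: H, 5 fli L.
  Heavy syllables in the domain: 1, 3, 4. The leftmost is syllable 1 (ra:).
  → primary stress on syllable 1.
Suffixed `ra:.no.fe:.fre:.fli.de:l` (6 syllables):
  Weights: 1 ra: H, 2 no L, 3 fe: H, 4 fre: H, 5 fli L, 6 de:l H.
  Heavy syllables in the domain: 1, 3, 4, 6. The leftmost is syllable 1 (ra:).
  → primary stress on syllable 1.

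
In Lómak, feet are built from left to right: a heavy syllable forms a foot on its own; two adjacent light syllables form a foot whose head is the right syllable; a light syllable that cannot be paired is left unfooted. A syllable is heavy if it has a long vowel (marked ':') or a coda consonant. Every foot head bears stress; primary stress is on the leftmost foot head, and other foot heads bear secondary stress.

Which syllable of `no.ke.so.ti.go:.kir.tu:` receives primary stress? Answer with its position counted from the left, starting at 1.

Weights: 1 no L, 2 ke L, 3 so L, 4 ti L, 5 go: H, 6 kir H, 7 tu: H.
Parse left to right (heavy = foot alone; LL = one foot; stranded L unfooted): (no.ˈke) (so.ˈti) (ˈgo:) (ˈkir) (ˈtu:).
Foot heads: 2, 4, 5, 6, 7.
Primary stress on the leftmost head = syllable 2.
Primary stress: syllable 2 → no.ˈke.so.ti.go:.kir.tu:.

2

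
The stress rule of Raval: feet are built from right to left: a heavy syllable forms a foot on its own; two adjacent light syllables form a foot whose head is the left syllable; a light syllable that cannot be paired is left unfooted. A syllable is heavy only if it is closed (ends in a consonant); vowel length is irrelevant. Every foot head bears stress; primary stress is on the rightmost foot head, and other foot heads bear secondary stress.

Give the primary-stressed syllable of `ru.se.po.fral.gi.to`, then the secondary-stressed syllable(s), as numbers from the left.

primary 5, secondary 2, 4

Weights: 1 ru L, 2 se L, 3 po L, 4 fral H, 5 gi L, 6 to L.
Parse right to left (heavy = foot alone; LL = one foot; stranded L unfooted): ru (ˈse.po) (ˈfral) (ˈgi.to).
Foot heads: 2, 4, 5.
Primary stress on the rightmost head = syllable 5.
Secondary stress on 2, 4: ru.ˌse.po.ˌfral.ˈgi.to.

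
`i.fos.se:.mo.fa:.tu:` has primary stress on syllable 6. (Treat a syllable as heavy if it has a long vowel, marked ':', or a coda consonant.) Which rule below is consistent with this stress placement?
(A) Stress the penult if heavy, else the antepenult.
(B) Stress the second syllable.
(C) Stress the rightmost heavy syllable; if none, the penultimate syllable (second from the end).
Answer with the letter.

C

Rule A → syllable 5 (observed: 6).
Rule B → syllable 2 (observed: 6).
Rule C → syllable 6 ✓.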